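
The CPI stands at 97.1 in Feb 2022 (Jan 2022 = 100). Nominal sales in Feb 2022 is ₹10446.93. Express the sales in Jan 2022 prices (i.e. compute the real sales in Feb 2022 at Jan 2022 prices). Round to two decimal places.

10758.94

Real = Nominal ÷ (Index/100) = 10446.93 ÷ (97.1/100)
     = 10446.93 ÷ 0.971 = 10758.9392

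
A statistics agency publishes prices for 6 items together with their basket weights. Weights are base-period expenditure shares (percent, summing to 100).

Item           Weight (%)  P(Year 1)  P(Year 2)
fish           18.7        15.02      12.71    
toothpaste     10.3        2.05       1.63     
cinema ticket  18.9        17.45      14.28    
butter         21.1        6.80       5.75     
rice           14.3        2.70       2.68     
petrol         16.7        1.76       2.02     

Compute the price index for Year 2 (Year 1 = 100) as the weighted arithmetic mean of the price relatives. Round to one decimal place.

90.7

fish: 18.7 × (12.71/15.02) = 18.7 × 0.846205 = 15.8240
toothpaste: 10.3 × (1.63/2.05) = 10.3 × 0.795122 = 8.1898
cinema ticket: 18.9 × (14.28/17.45) = 18.9 × 0.818338 = 15.4666
butter: 21.1 × (5.75/6.80) = 21.1 × 0.845588 = 17.8419
rice: 14.3 × (2.68/2.70) = 14.3 × 0.992593 = 14.1941
petrol: 16.7 × (2.02/1.76) = 16.7 × 1.147727 = 19.1670
Index = Σ wᵢ·(p₁ᵢ/p₀ᵢ) = 15.8240 + 8.1898 + 15.4666 + 17.8419 + 14.1941 + 19.1670 = 90.6834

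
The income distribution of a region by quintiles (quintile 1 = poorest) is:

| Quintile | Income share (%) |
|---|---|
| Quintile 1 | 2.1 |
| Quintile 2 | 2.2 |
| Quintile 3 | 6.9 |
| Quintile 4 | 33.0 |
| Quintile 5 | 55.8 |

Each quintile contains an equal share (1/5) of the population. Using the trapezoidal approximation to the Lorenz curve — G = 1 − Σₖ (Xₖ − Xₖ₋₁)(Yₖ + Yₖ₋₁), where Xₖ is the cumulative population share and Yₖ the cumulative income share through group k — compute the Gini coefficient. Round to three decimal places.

Cumulative income shares Yₖ: 0.0210, 0.0430, 0.1120, 0.4420, 1.0000
Σ (Xₖ−Xₖ₋₁)(Yₖ+Yₖ₋₁) = (1/5)(0.0210+0.0000) + (1/5)(0.0430+0.0210) + (1/5)(0.1120+0.0430) + (1/5)(0.4420+0.1120) + (1/5)(1.0000+0.4420)
  = 0.0042 + 0.0128 + 0.0310 + 0.1108 + 0.2884 = 0.4472
G = 1 − 0.4472 = 0.5528

0.553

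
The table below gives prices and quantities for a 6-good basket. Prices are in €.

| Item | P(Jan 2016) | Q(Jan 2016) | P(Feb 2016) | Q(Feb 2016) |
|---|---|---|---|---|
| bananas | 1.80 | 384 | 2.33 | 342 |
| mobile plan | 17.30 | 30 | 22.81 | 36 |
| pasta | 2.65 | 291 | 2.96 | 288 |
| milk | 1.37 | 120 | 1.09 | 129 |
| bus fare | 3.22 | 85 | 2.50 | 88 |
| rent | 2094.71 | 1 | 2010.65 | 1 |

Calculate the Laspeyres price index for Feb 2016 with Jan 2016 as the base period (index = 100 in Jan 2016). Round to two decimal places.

106.21

Laspeyres price index uses base-period quantities as weights.
ΣP(Feb 2016)·Q(Jan 2016) = 2.33×384 + 22.81×30 + 2.96×291 + 1.09×120 + 2.50×85 + 2010.65×1 = 894.72 + 684.3 + 861.36 + 130.8 + 212.5 + 2010.65 = 4794.33
ΣP(Jan 2016)·Q(Jan 2016) = 1.80×384 + 17.30×30 + 2.65×291 + 1.37×120 + 3.22×85 + 2094.71×1 = 691.2 + 519 + 771.15 + 164.4 + 273.7 + 2094.71 = 4514.16
Index = 4794.33 / 4514.16 × 100 = 106.2065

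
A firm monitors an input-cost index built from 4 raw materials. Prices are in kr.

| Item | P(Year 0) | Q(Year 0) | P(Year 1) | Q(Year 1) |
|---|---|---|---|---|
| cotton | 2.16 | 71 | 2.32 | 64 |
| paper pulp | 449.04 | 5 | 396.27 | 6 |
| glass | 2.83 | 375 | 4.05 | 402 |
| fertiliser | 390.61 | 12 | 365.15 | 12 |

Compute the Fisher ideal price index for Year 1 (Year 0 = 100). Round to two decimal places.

Laspeyres component (base-period weights):
ΣP(Year 1)Q(Year 0) = 2.32×71 + 396.27×5 + 4.05×375 + 365.15×12 = 164.72 + 1981.35 + 1518.75 + 4381.8 = 8046.62
ΣP(Year 0)Q(Year 0) = 2.16×71 + 449.04×5 + 2.83×375 + 390.61×12 = 153.36 + 2245.2 + 1061.25 + 4687.32 = 8147.13
L = 8046.62 / 8147.13 × 100 = 98.7663
Paasche component (current-period weights):
ΣP(Year 1)Q(Year 1) = 2.32×64 + 396.27×6 + 4.05×402 + 365.15×12 = 148.48 + 2377.62 + 1628.1 + 4381.8 = 8536
ΣP(Year 0)Q(Year 1) = 2.16×64 + 449.04×6 + 2.83×402 + 390.61×12 = 138.24 + 2694.24 + 1137.66 + 4687.32 = 8657.46
P = 8536 / 8657.46 × 100 = 98.5970
Fisher = √(L × P) = √(98.7663 × 98.5970) = 98.6816

98.68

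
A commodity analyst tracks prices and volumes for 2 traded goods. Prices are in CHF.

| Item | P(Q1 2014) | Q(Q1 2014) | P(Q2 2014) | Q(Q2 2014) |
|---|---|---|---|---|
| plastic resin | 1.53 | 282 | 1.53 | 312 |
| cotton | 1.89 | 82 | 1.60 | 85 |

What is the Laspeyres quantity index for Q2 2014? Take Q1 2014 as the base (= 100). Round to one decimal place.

108.8

Laspeyres quantity index uses base-period prices as weights.
ΣP(Q1 2014)·Q(Q2 2014) = 1.53×312 + 1.89×85 = 477.36 + 160.65 = 638.01
ΣP(Q1 2014)·Q(Q1 2014) = 1.53×282 + 1.89×82 = 431.46 + 154.98 = 586.44
Index = 638.01 / 586.44 × 100 = 108.7937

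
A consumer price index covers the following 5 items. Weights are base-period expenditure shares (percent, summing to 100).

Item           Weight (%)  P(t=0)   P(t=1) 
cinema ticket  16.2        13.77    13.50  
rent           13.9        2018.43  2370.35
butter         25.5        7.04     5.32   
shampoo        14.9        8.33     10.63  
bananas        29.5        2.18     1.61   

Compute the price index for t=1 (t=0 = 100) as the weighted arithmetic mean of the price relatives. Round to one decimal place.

cinema ticket: 16.2 × (13.50/13.77) = 16.2 × 0.980392 = 15.8824
rent: 13.9 × (2370.35/2018.43) = 13.9 × 1.174353 = 16.3235
butter: 25.5 × (5.32/7.04) = 25.5 × 0.755682 = 19.2699
shampoo: 14.9 × (10.63/8.33) = 14.9 × 1.276110 = 19.0140
bananas: 29.5 × (1.61/2.18) = 29.5 × 0.738532 = 21.7867
Index = Σ wᵢ·(p₁ᵢ/p₀ᵢ) = 15.8824 + 16.3235 + 19.2699 + 19.0140 + 21.7867 = 92.2765

92.3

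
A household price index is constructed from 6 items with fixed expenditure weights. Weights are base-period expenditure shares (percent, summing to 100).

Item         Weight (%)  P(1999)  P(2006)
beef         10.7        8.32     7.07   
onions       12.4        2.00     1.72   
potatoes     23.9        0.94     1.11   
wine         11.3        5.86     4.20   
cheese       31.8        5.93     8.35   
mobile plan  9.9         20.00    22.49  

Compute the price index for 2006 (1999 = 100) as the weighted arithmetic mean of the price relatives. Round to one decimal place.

beef: 10.7 × (7.07/8.32) = 10.7 × 0.849760 = 9.0924
onions: 12.4 × (1.72/2.00) = 12.4 × 0.860000 = 10.6640
potatoes: 23.9 × (1.11/0.94) = 23.9 × 1.180851 = 28.2223
wine: 11.3 × (4.20/5.86) = 11.3 × 0.716724 = 8.0990
cheese: 31.8 × (8.35/5.93) = 31.8 × 1.408094 = 44.7774
mobile plan: 9.9 × (22.49/20.00) = 9.9 × 1.124500 = 11.1325
Index = Σ wᵢ·(p₁ᵢ/p₀ᵢ) = 9.0924 + 10.6640 + 28.2223 + 8.0990 + 44.7774 + 11.1325 = 111.9877

112.0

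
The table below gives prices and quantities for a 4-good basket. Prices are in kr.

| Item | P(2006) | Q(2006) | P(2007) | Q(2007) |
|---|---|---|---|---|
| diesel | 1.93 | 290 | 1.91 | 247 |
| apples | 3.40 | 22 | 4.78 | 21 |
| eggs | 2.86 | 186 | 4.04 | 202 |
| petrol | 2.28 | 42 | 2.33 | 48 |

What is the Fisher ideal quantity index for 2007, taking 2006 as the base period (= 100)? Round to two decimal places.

98.65

Laspeyres component (base-period weights):
ΣP(2006)Q(2007) = 1.93×247 + 3.40×21 + 2.86×202 + 2.28×48 = 476.71 + 71.4 + 577.72 + 109.44 = 1235.27
ΣP(2006)Q(2006) = 1.93×290 + 3.40×22 + 2.86×186 + 2.28×42 = 559.7 + 74.8 + 531.96 + 95.76 = 1262.22
L = 1235.27 / 1262.22 × 100 = 97.8649
Paasche component (current-period weights):
ΣP(2007)Q(2007) = 1.91×247 + 4.78×21 + 4.04×202 + 2.33×48 = 471.77 + 100.38 + 816.08 + 111.84 = 1500.07
ΣP(2007)Q(2006) = 1.91×290 + 4.78×22 + 4.04×186 + 2.33×42 = 553.9 + 105.16 + 751.44 + 97.86 = 1508.36
P = 1500.07 / 1508.36 × 100 = 99.4504
Fisher = √(L × P) = √(97.8649 × 99.4504) = 98.6544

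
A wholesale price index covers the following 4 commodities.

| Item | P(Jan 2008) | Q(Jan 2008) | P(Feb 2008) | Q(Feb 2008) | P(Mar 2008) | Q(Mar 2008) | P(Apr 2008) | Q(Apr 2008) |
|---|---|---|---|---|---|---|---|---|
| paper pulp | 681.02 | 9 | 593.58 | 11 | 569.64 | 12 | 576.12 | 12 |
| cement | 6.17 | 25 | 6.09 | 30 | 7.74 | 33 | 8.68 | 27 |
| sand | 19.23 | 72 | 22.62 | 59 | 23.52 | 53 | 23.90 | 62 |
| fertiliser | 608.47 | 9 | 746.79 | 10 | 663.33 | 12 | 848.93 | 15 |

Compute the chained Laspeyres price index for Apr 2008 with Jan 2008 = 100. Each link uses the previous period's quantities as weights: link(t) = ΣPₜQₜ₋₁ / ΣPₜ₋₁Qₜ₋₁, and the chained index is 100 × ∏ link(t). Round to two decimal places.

Link Jan 2008→Feb 2008:
ΣP(Feb 2008)Q(Jan 2008) = 593.58×9 + 6.09×25 + 22.62×72 + 746.79×9 = 5342.22 + 152.25 + 1628.64 + 6721.11 = 13844.22
ΣP(Jan 2008)Q(Jan 2008) = 681.02×9 + 6.17×25 + 19.23×72 + 608.47×9 = 6129.18 + 154.25 + 1384.56 + 5476.23 = 13144.22
link = 13844.22/13144.22 = 1.053255
Link Feb 2008→Mar 2008:
ΣP(Mar 2008)Q(Feb 2008) = 569.64×11 + 7.74×30 + 23.52×59 + 663.33×10 = 6266.04 + 232.2 + 1387.68 + 6633.3 = 14519.22
ΣP(Feb 2008)Q(Feb 2008) = 593.58×11 + 6.09×30 + 22.62×59 + 746.79×10 = 6529.38 + 182.7 + 1334.58 + 7467.9 = 15514.56
link = 14519.22/15514.56 = 0.935845
Link Mar 2008→Apr 2008:
ΣP(Apr 2008)Q(Mar 2008) = 576.12×12 + 8.68×33 + 23.90×53 + 848.93×12 = 6913.44 + 286.44 + 1266.7 + 10187.16 = 18653.74
ΣP(Mar 2008)Q(Mar 2008) = 569.64×12 + 7.74×33 + 23.52×53 + 663.33×12 = 6835.68 + 255.42 + 1246.56 + 7959.96 = 16297.62
link = 18653.74/16297.62 = 1.144568
Chained index = 100 × 1.053255 × 0.935845 × 1.144568 = 112.8182

112.82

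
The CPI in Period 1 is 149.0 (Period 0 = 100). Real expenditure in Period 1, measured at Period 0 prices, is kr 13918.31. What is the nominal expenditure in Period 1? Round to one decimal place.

20738.3

Nominal = Real × (Index/100) = 13918.31 × (149.0/100)
        = 13918.31 × 1.490 = 20738.2819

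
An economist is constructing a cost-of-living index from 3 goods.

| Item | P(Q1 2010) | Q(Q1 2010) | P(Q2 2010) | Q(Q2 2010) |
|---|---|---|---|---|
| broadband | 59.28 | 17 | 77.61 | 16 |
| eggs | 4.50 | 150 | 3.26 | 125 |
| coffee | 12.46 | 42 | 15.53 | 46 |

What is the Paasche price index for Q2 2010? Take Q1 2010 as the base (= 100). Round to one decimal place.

113.4

Paasche price index uses current-period quantities as weights.
ΣP(Q2 2010)·Q(Q2 2010) = 77.61×16 + 3.26×125 + 15.53×46 = 1241.76 + 407.5 + 714.38 = 2363.64
ΣP(Q1 2010)·Q(Q2 2010) = 59.28×16 + 4.50×125 + 12.46×46 = 948.48 + 562.5 + 573.16 = 2084.14
Index = 2363.64 / 2084.14 × 100 = 113.4108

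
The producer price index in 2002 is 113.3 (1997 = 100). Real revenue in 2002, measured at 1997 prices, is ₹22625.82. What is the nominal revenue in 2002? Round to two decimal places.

25635.05

Nominal = Real × (Index/100) = 22625.82 × (113.3/100)
        = 22625.82 × 1.133 = 25635.0541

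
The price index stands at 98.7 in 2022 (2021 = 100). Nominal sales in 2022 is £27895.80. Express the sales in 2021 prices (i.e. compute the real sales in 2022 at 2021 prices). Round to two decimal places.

28263.22

Real = Nominal ÷ (Index/100) = 27895.80 ÷ (98.7/100)
     = 27895.80 ÷ 0.987 = 28263.2219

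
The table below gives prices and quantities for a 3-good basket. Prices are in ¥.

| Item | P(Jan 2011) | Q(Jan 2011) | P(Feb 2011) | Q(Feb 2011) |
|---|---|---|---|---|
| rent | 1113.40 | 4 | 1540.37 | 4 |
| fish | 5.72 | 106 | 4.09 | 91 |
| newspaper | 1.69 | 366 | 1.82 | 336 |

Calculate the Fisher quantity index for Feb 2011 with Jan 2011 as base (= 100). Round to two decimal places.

Laspeyres component (base-period weights):
ΣP(Jan 2011)Q(Feb 2011) = 1113.40×4 + 5.72×91 + 1.69×336 = 4453.6 + 520.52 + 567.84 = 5541.96
ΣP(Jan 2011)Q(Jan 2011) = 1113.40×4 + 5.72×106 + 1.69×366 = 4453.6 + 606.32 + 618.54 = 5678.46
L = 5541.96 / 5678.46 × 100 = 97.5962
Paasche component (current-period weights):
ΣP(Feb 2011)Q(Feb 2011) = 1540.37×4 + 4.09×91 + 1.82×336 = 6161.48 + 372.19 + 611.52 = 7145.19
ΣP(Feb 2011)Q(Jan 2011) = 1540.37×4 + 4.09×106 + 1.82×366 = 6161.48 + 433.54 + 666.12 = 7261.14
P = 7145.19 / 7261.14 × 100 = 98.4031
Fisher = √(L × P) = √(97.5962 × 98.4031) = 97.9988

98.00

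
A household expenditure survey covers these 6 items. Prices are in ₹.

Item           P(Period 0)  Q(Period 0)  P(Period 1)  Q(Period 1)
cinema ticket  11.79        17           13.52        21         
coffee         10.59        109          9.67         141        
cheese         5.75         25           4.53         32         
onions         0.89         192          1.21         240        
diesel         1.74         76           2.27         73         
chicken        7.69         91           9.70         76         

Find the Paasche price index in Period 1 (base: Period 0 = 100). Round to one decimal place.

104.8

Paasche price index uses current-period quantities as weights.
ΣP(Period 1)·Q(Period 1) = 13.52×21 + 9.67×141 + 4.53×32 + 1.21×240 + 2.27×73 + 9.70×76 = 283.92 + 1363.47 + 144.96 + 290.4 + 165.71 + 737.2 = 2985.66
ΣP(Period 0)·Q(Period 1) = 11.79×21 + 10.59×141 + 5.75×32 + 0.89×240 + 1.74×73 + 7.69×76 = 247.59 + 1493.19 + 184 + 213.6 + 127.02 + 584.44 = 2849.84
Index = 2985.66 / 2849.84 × 100 = 104.7659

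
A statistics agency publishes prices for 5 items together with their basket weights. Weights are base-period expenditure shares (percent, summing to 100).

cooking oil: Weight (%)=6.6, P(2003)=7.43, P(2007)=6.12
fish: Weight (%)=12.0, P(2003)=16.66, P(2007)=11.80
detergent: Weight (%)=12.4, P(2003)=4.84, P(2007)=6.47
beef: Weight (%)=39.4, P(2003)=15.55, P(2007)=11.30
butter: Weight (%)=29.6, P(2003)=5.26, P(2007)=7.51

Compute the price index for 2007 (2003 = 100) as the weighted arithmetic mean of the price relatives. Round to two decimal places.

cooking oil: 6.6 × (6.12/7.43) = 6.6 × 0.823688 = 5.4363
fish: 12.0 × (11.80/16.66) = 12.0 × 0.708283 = 8.4994
detergent: 12.4 × (6.47/4.84) = 12.4 × 1.336777 = 16.5760
beef: 39.4 × (11.30/15.55) = 39.4 × 0.726688 = 28.6315
butter: 29.6 × (7.51/5.26) = 29.6 × 1.427757 = 42.2616
Index = Σ wᵢ·(p₁ᵢ/p₀ᵢ) = 5.4363 + 8.4994 + 16.5760 + 28.6315 + 42.2616 = 101.4049

101.40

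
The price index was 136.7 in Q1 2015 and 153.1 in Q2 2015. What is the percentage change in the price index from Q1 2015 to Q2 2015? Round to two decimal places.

12.00%

Change = (153.1 − 136.7) / 136.7 × 100
       = 16.4 / 136.7 × 100 = 11.9971%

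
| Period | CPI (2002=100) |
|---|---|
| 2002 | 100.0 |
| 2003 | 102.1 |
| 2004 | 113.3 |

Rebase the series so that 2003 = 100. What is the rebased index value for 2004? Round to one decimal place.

Rebased(2004) = 113.3 / 102.1 × 100 = 110.9696

111.0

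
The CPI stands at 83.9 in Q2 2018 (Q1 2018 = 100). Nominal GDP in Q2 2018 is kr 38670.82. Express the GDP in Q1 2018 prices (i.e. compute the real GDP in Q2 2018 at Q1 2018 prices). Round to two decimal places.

Real = Nominal ÷ (Index/100) = 38670.82 ÷ (83.9/100)
     = 38670.82 ÷ 0.839 = 46091.5614

46091.56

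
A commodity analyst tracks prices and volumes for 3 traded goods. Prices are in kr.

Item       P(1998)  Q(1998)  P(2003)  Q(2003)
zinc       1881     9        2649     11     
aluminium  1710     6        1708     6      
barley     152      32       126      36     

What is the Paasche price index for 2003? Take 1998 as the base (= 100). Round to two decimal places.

Paasche price index uses current-period quantities as weights.
ΣP(2003)·Q(2003) = 2649×11 + 1708×6 + 126×36 = 29139 + 10248 + 4536 = 43923
ΣP(1998)·Q(2003) = 1881×11 + 1710×6 + 152×36 = 20691 + 10260 + 5472 = 36423
Index = 43923 / 36423 × 100 = 120.5914

120.59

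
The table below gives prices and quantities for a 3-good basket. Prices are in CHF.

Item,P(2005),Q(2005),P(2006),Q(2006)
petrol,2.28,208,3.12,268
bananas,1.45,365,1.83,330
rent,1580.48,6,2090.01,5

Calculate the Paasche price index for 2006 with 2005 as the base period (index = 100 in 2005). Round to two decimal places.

Paasche price index uses current-period quantities as weights.
ΣP(2006)·Q(2006) = 3.12×268 + 1.83×330 + 2090.01×5 = 836.16 + 603.9 + 10450.05 = 11890.11
ΣP(2005)·Q(2006) = 2.28×268 + 1.45×330 + 1580.48×5 = 611.04 + 478.5 + 7902.4 = 8991.94
Index = 11890.11 / 8991.94 × 100 = 132.2308

132.23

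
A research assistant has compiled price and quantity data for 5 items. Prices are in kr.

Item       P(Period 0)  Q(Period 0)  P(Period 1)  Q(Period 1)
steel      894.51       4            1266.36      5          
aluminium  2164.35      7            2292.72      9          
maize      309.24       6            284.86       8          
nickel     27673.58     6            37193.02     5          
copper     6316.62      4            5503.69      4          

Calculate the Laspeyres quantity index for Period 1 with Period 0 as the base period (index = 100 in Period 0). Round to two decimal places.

89.70

Laspeyres quantity index uses base-period prices as weights.
ΣP(Period 0)·Q(Period 1) = 894.51×5 + 2164.35×9 + 309.24×8 + 27673.58×5 + 6316.62×4 = 4472.55 + 19479.15 + 2473.92 + 138367.9 + 25266.48 = 190060
ΣP(Period 0)·Q(Period 0) = 894.51×4 + 2164.35×7 + 309.24×6 + 27673.58×6 + 6316.62×4 = 3578.04 + 15150.45 + 1855.44 + 166041.48 + 25266.48 = 211891.89
Index = 190060 / 211891.89 × 100 = 89.6967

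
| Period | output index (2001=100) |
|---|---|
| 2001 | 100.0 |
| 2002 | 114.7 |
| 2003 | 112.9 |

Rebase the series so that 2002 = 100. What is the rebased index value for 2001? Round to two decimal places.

Rebased(2001) = 100.0 / 114.7 × 100 = 87.1840

87.18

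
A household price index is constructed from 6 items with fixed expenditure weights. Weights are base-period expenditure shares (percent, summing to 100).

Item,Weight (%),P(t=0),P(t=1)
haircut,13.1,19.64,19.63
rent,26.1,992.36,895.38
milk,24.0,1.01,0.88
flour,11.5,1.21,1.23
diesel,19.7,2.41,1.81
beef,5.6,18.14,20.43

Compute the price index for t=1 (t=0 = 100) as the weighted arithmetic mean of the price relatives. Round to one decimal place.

90.3

haircut: 13.1 × (19.63/19.64) = 13.1 × 0.999491 = 13.0933
rent: 26.1 × (895.38/992.36) = 26.1 × 0.902273 = 23.5493
milk: 24.0 × (0.88/1.01) = 24.0 × 0.871287 = 20.9109
flour: 11.5 × (1.23/1.21) = 11.5 × 1.016529 = 11.6901
diesel: 19.7 × (1.81/2.41) = 19.7 × 0.751037 = 14.7954
beef: 5.6 × (20.43/18.14) = 5.6 × 1.126240 = 6.3069
Index = Σ wᵢ·(p₁ᵢ/p₀ᵢ) = 13.0933 + 23.5493 + 20.9109 + 11.6901 + 14.7954 + 6.3069 = 90.3460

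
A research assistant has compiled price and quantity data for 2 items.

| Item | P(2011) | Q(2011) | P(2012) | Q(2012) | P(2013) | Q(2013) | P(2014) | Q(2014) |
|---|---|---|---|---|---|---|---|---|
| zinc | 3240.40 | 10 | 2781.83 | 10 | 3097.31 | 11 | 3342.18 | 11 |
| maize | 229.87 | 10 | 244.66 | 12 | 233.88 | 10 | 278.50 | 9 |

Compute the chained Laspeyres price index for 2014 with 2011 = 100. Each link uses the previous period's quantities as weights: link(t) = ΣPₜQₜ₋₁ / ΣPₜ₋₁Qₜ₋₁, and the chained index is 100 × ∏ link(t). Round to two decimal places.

104.05

Link 2011→2012:
ΣP(2012)Q(2011) = 2781.83×10 + 244.66×10 = 27818.3 + 2446.6 = 30264.9
ΣP(2011)Q(2011) = 3240.40×10 + 229.87×10 = 32404 + 2298.7 = 34702.7
link = 30264.9/34702.7 = 0.872119
Link 2012→2013:
ΣP(2013)Q(2012) = 3097.31×10 + 233.88×12 = 30973.1 + 2806.56 = 33779.66
ΣP(2012)Q(2012) = 2781.83×10 + 244.66×12 = 27818.3 + 2935.92 = 30754.22
link = 33779.66/30754.22 = 1.098375
Link 2013→2014:
ΣP(2014)Q(2013) = 3342.18×11 + 278.50×10 = 36763.98 + 2785 = 39548.98
ΣP(2013)Q(2013) = 3097.31×11 + 233.88×10 = 34070.41 + 2338.8 = 36409.21
link = 39548.98/36409.21 = 1.086236
Chained index = 100 × 0.872119 × 1.098375 × 1.086236 = 104.0520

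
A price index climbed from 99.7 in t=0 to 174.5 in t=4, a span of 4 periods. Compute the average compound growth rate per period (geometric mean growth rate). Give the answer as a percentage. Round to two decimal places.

Growth factor = (174.5/99.7)^(1/4) = (1.750251)^(1/4) = 1.150205
Growth rate = 1.150205 − 1 = 0.150205 = 15.0205%

15.02%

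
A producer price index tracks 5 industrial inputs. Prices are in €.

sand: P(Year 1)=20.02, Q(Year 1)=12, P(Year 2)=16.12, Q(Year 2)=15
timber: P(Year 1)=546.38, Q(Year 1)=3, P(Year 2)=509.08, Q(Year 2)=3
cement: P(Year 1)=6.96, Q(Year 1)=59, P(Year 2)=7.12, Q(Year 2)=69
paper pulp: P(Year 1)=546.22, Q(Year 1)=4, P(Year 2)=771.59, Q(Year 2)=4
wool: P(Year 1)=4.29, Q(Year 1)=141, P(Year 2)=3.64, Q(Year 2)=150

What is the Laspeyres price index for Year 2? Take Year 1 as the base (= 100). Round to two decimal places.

113.00

Laspeyres price index uses base-period quantities as weights.
ΣP(Year 2)·Q(Year 1) = 16.12×12 + 509.08×3 + 7.12×59 + 771.59×4 + 3.64×141 = 193.44 + 1527.24 + 420.08 + 3086.36 + 513.24 = 5740.36
ΣP(Year 1)·Q(Year 1) = 20.02×12 + 546.38×3 + 6.96×59 + 546.22×4 + 4.29×141 = 240.24 + 1639.14 + 410.64 + 2184.88 + 604.89 = 5079.79
Index = 5740.36 / 5079.79 × 100 = 113.0039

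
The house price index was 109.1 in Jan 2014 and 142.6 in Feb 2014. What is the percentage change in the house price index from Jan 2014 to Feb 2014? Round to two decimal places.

30.71%

Change = (142.6 − 109.1) / 109.1 × 100
       = 33.5 / 109.1 × 100 = 30.7058%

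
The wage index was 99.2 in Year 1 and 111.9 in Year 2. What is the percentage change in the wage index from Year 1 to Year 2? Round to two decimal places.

Change = (111.9 − 99.2) / 99.2 × 100
       = 12.7 / 99.2 × 100 = 12.8024%

12.80%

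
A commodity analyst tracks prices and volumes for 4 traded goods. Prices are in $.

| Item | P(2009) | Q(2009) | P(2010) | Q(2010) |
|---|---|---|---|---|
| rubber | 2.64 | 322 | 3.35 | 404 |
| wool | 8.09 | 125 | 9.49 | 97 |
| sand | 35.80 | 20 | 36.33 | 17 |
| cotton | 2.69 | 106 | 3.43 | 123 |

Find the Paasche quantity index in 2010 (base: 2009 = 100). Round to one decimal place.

Paasche quantity index uses current-period prices as weights.
ΣP(2010)·Q(2010) = 3.35×404 + 9.49×97 + 36.33×17 + 3.43×123 = 1353.4 + 920.53 + 617.61 + 421.89 = 3313.43
ΣP(2010)·Q(2009) = 3.35×322 + 9.49×125 + 36.33×20 + 3.43×106 = 1078.7 + 1186.25 + 726.6 + 363.58 = 3355.13
Index = 3313.43 / 3355.13 × 100 = 98.7571

98.8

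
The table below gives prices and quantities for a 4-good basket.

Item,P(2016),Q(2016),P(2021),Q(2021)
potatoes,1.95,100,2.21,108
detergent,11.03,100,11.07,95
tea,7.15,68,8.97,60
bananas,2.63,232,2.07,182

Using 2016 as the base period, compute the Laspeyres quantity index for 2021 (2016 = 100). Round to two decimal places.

90.47

Laspeyres quantity index uses base-period prices as weights.
ΣP(2016)·Q(2021) = 1.95×108 + 11.03×95 + 7.15×60 + 2.63×182 = 210.6 + 1047.85 + 429 + 478.66 = 2166.11
ΣP(2016)·Q(2016) = 1.95×100 + 11.03×100 + 7.15×68 + 2.63×232 = 195 + 1103 + 486.2 + 610.16 = 2394.36
Index = 2166.11 / 2394.36 × 100 = 90.4672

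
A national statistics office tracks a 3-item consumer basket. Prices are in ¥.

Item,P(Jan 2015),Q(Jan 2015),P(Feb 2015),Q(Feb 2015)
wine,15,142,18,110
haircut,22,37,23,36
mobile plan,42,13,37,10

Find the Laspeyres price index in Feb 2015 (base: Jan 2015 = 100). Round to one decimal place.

Laspeyres price index uses base-period quantities as weights.
ΣP(Feb 2015)·Q(Jan 2015) = 18×142 + 23×37 + 37×13 = 2556 + 851 + 481 = 3888
ΣP(Jan 2015)·Q(Jan 2015) = 15×142 + 22×37 + 42×13 = 2130 + 814 + 546 = 3490
Index = 3888 / 3490 × 100 = 111.4040

111.4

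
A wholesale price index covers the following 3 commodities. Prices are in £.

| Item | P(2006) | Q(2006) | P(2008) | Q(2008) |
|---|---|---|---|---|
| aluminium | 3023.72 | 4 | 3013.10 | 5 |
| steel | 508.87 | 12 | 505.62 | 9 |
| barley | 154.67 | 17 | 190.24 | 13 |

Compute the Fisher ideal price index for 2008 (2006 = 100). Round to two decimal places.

102.13

Laspeyres component (base-period weights):
ΣP(2008)Q(2006) = 3013.10×4 + 505.62×12 + 190.24×17 = 12052.4 + 6067.44 + 3234.08 = 21353.92
ΣP(2006)Q(2006) = 3023.72×4 + 508.87×12 + 154.67×17 = 12094.88 + 6106.44 + 2629.39 = 20830.71
L = 21353.92 / 20830.71 × 100 = 102.5117
Paasche component (current-period weights):
ΣP(2008)Q(2008) = 3013.10×5 + 505.62×9 + 190.24×13 = 15065.5 + 4550.58 + 2473.12 = 22089.2
ΣP(2006)Q(2008) = 3023.72×5 + 508.87×9 + 154.67×13 = 15118.6 + 4579.83 + 2010.71 = 21709.14
P = 22089.2 / 21709.14 × 100 = 101.7507
Fisher = √(L × P) = √(102.5117 × 101.7507) = 102.1305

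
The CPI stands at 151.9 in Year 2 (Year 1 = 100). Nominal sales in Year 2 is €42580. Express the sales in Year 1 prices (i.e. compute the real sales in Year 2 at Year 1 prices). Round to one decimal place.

Real = Nominal ÷ (Index/100) = 42580 ÷ (151.9/100)
     = 42580 ÷ 1.519 = 28031.5997

28031.6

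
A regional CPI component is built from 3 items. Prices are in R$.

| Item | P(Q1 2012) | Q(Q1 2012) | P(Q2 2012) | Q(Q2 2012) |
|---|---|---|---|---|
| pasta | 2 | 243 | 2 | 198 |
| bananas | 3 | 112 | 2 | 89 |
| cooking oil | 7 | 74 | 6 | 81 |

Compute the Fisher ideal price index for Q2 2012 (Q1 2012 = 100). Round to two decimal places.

86.15

Laspeyres component (base-period weights):
ΣP(Q2 2012)Q(Q1 2012) = 2×243 + 2×112 + 6×74 = 486 + 224 + 444 = 1154
ΣP(Q1 2012)Q(Q1 2012) = 2×243 + 3×112 + 7×74 = 486 + 336 + 518 = 1340
L = 1154 / 1340 × 100 = 86.1194
Paasche component (current-period weights):
ΣP(Q2 2012)Q(Q2 2012) = 2×198 + 2×89 + 6×81 = 396 + 178 + 486 = 1060
ΣP(Q1 2012)Q(Q2 2012) = 2×198 + 3×89 + 7×81 = 396 + 267 + 567 = 1230
P = 1060 / 1230 × 100 = 86.1789
Fisher = √(L × P) = √(86.1194 × 86.1789) = 86.1491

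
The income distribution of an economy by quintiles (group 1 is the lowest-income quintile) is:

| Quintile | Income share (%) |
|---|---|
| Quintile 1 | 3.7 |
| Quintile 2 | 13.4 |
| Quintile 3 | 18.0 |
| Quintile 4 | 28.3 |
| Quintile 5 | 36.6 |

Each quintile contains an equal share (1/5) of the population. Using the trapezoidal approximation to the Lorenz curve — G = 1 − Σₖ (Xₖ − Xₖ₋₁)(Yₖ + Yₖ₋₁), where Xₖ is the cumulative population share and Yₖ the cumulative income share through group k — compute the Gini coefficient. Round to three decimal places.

0.323

Cumulative income shares Yₖ: 0.0370, 0.1710, 0.3510, 0.6340, 1.0000
Σ (Xₖ−Xₖ₋₁)(Yₖ+Yₖ₋₁) = (1/5)(0.0370+0.0000) + (1/5)(0.1710+0.0370) + (1/5)(0.3510+0.1710) + (1/5)(0.6340+0.3510) + (1/5)(1.0000+0.6340)
  = 0.0074 + 0.0416 + 0.1044 + 0.1970 + 0.3268 = 0.6772
G = 1 − 0.6772 = 0.3228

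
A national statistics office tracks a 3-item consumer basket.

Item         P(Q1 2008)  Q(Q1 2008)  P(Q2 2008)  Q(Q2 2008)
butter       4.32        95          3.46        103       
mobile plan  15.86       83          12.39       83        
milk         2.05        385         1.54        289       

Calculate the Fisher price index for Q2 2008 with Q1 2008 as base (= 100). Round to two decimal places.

Laspeyres component (base-period weights):
ΣP(Q2 2008)Q(Q1 2008) = 3.46×95 + 12.39×83 + 1.54×385 = 328.7 + 1028.37 + 592.9 = 1949.97
ΣP(Q1 2008)Q(Q1 2008) = 4.32×95 + 15.86×83 + 2.05×385 = 410.4 + 1316.38 + 789.25 = 2516.03
L = 1949.97 / 2516.03 × 100 = 77.5019
Paasche component (current-period weights):
ΣP(Q2 2008)Q(Q2 2008) = 3.46×103 + 12.39×83 + 1.54×289 = 356.38 + 1028.37 + 445.06 = 1829.81
ΣP(Q1 2008)Q(Q2 2008) = 4.32×103 + 15.86×83 + 2.05×289 = 444.96 + 1316.38 + 592.45 = 2353.79
P = 1829.81 / 2353.79 × 100 = 77.7389
Fisher = √(L × P) = √(77.5019 × 77.7389) = 77.6203

77.62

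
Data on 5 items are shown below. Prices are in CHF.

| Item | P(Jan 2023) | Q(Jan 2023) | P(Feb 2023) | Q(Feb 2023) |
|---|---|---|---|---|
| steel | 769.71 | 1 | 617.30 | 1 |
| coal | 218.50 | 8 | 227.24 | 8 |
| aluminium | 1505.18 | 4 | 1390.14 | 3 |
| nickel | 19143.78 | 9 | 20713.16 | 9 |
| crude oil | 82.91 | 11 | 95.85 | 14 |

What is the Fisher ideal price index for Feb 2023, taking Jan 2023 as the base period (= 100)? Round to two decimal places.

107.62

Laspeyres component (base-period weights):
ΣP(Feb 2023)Q(Jan 2023) = 617.30×1 + 227.24×8 + 1390.14×4 + 20713.16×9 + 95.85×11 = 617.3 + 1817.92 + 5560.56 + 186418.44 + 1054.35 = 195468.57
ΣP(Jan 2023)Q(Jan 2023) = 769.71×1 + 218.50×8 + 1505.18×4 + 19143.78×9 + 82.91×11 = 769.71 + 1748 + 6020.72 + 172294.02 + 912.01 = 181744.46
L = 195468.57 / 181744.46 × 100 = 107.5513
Paasche component (current-period weights):
ΣP(Feb 2023)Q(Feb 2023) = 617.30×1 + 227.24×8 + 1390.14×3 + 20713.16×9 + 95.85×14 = 617.3 + 1817.92 + 4170.42 + 186418.44 + 1341.9 = 194365.98
ΣP(Jan 2023)Q(Feb 2023) = 769.71×1 + 218.50×8 + 1505.18×3 + 19143.78×9 + 82.91×14 = 769.71 + 1748 + 4515.54 + 172294.02 + 1160.74 = 180488.01
P = 194365.98 / 180488.01 × 100 = 107.6891
Fisher = √(L × P) = √(107.5513 × 107.6891) = 107.6202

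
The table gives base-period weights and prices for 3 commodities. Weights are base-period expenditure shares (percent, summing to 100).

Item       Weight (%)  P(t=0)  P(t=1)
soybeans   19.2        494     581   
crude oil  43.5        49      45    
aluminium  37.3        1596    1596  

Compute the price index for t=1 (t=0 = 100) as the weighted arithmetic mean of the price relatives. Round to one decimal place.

soybeans: 19.2 × (581/494) = 19.2 × 1.176113 = 22.5814
crude oil: 43.5 × (45/49) = 43.5 × 0.918367 = 39.9490
aluminium: 37.3 × (1596/1596) = 37.3 × 1.000000 = 37.3000
Index = Σ wᵢ·(p₁ᵢ/p₀ᵢ) = 22.5814 + 39.9490 + 37.3000 = 99.8304

99.8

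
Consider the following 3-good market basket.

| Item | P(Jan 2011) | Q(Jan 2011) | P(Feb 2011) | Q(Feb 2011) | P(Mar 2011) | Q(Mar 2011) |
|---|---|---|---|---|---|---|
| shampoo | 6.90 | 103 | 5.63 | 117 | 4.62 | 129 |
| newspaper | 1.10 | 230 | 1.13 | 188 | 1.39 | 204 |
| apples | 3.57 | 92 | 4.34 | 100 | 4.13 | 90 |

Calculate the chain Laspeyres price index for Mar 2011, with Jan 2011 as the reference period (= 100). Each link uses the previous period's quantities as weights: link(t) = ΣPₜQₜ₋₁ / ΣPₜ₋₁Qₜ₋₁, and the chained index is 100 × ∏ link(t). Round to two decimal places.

Link Jan 2011→Feb 2011:
ΣP(Feb 2011)Q(Jan 2011) = 5.63×103 + 1.13×230 + 4.34×92 = 579.89 + 259.9 + 399.28 = 1239.07
ΣP(Jan 2011)Q(Jan 2011) = 6.90×103 + 1.10×230 + 3.57×92 = 710.7 + 253 + 328.44 = 1292.14
link = 1239.07/1292.14 = 0.958929
Link Feb 2011→Mar 2011:
ΣP(Mar 2011)Q(Feb 2011) = 4.62×117 + 1.39×188 + 4.13×100 = 540.54 + 261.32 + 413 = 1214.86
ΣP(Feb 2011)Q(Feb 2011) = 5.63×117 + 1.13×188 + 4.34×100 = 658.71 + 212.44 + 434 = 1305.15
link = 1214.86/1305.15 = 0.930820
Chained index = 100 × 0.958929 × 0.930820 = 89.2590

89.26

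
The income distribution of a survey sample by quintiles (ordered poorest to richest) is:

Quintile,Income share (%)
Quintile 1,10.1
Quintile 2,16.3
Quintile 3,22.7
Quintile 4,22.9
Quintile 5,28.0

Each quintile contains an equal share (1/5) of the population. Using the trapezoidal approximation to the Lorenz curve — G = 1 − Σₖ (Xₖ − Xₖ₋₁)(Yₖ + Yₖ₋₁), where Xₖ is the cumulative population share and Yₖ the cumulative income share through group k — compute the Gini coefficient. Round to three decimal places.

0.170

Cumulative income shares Yₖ: 0.1010, 0.2640, 0.4910, 0.7200, 1.0000
Σ (Xₖ−Xₖ₋₁)(Yₖ+Yₖ₋₁) = (1/5)(0.1010+0.0000) + (1/5)(0.2640+0.1010) + (1/5)(0.4910+0.2640) + (1/5)(0.7200+0.4910) + (1/5)(1.0000+0.7200)
  = 0.0202 + 0.0730 + 0.1510 + 0.2422 + 0.3440 = 0.8304
G = 1 − 0.8304 = 0.1696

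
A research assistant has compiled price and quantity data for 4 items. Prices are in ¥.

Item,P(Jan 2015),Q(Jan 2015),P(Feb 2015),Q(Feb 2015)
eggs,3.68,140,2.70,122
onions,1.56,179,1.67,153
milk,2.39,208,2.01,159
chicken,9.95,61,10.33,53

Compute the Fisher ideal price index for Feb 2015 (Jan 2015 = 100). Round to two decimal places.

Laspeyres component (base-period weights):
ΣP(Feb 2015)Q(Jan 2015) = 2.70×140 + 1.67×179 + 2.01×208 + 10.33×61 = 378 + 298.93 + 418.08 + 630.13 = 1725.14
ΣP(Jan 2015)Q(Jan 2015) = 3.68×140 + 1.56×179 + 2.39×208 + 9.95×61 = 515.2 + 279.24 + 497.12 + 606.95 = 1898.51
L = 1725.14 / 1898.51 × 100 = 90.8681
Paasche component (current-period weights):
ΣP(Feb 2015)Q(Feb 2015) = 2.70×122 + 1.67×153 + 2.01×159 + 10.33×53 = 329.4 + 255.51 + 319.59 + 547.49 = 1451.99
ΣP(Jan 2015)Q(Feb 2015) = 3.68×122 + 1.56×153 + 2.39×159 + 9.95×53 = 448.96 + 238.68 + 380.01 + 527.35 = 1595
P = 1451.99 / 1595 × 100 = 91.0339
Fisher = √(L × P) = √(90.8681 × 91.0339) = 90.9509

90.95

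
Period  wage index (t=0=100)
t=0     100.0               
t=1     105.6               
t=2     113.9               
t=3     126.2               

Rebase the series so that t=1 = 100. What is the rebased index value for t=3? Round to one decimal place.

Rebased(t=3) = 126.2 / 105.6 × 100 = 119.5076

119.5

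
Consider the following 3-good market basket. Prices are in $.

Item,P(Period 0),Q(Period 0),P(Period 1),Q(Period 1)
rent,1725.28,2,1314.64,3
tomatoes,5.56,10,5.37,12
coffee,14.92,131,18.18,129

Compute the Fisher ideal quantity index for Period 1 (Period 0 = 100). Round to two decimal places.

Laspeyres component (base-period weights):
ΣP(Period 0)Q(Period 1) = 1725.28×3 + 5.56×12 + 14.92×129 = 5175.84 + 66.72 + 1924.68 = 7167.24
ΣP(Period 0)Q(Period 0) = 1725.28×2 + 5.56×10 + 14.92×131 = 3450.56 + 55.6 + 1954.52 = 5460.68
L = 7167.24 / 5460.68 × 100 = 131.2518
Paasche component (current-period weights):
ΣP(Period 1)Q(Period 1) = 1314.64×3 + 5.37×12 + 18.18×129 = 3943.92 + 64.44 + 2345.22 = 6353.58
ΣP(Period 1)Q(Period 0) = 1314.64×2 + 5.37×10 + 18.18×131 = 2629.28 + 53.7 + 2381.58 = 5064.56
P = 6353.58 / 5064.56 × 100 = 125.4518
Fisher = √(L × P) = √(131.2518 × 125.4518) = 128.3190

128.32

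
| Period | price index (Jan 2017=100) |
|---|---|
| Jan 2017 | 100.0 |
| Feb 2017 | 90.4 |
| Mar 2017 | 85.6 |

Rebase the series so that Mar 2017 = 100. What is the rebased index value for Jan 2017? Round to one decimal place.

116.8

Rebased(Jan 2017) = 100.0 / 85.6 × 100 = 116.8224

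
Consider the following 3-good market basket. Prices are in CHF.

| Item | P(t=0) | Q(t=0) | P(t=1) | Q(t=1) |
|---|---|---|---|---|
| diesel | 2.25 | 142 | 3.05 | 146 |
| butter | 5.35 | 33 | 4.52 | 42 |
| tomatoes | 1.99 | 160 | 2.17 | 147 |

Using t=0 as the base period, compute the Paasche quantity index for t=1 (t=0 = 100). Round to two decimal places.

102.65

Paasche quantity index uses current-period prices as weights.
ΣP(t=1)·Q(t=1) = 3.05×146 + 4.52×42 + 2.17×147 = 445.3 + 189.84 + 318.99 = 954.13
ΣP(t=1)·Q(t=0) = 3.05×142 + 4.52×33 + 2.17×160 = 433.1 + 149.16 + 347.2 = 929.46
Index = 954.13 / 929.46 × 100 = 102.6542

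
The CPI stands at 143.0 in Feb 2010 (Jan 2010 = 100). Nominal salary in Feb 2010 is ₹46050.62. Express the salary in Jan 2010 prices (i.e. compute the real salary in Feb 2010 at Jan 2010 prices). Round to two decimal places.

32203.23

Real = Nominal ÷ (Index/100) = 46050.62 ÷ (143.0/100)
     = 46050.62 ÷ 1.430 = 32203.2308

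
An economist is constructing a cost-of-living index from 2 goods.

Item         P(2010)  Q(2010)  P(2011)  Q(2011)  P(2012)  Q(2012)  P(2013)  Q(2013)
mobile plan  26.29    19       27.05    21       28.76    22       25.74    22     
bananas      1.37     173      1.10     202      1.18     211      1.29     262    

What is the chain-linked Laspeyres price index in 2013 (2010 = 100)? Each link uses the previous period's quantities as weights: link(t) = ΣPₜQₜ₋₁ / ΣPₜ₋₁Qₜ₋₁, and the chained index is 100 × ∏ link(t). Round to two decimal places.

Link 2010→2011:
ΣP(2011)Q(2010) = 27.05×19 + 1.10×173 = 513.95 + 190.3 = 704.25
ΣP(2010)Q(2010) = 26.29×19 + 1.37×173 = 499.51 + 237.01 = 736.52
link = 704.25/736.52 = 0.956186
Link 2011→2012:
ΣP(2012)Q(2011) = 28.76×21 + 1.18×202 = 603.96 + 238.36 = 842.32
ΣP(2011)Q(2011) = 27.05×21 + 1.10×202 = 568.05 + 222.2 = 790.25
link = 842.32/790.25 = 1.065891
Link 2012→2013:
ΣP(2013)Q(2012) = 25.74×22 + 1.29×211 = 566.28 + 272.19 = 838.47
ΣP(2012)Q(2012) = 28.76×22 + 1.18×211 = 632.72 + 248.98 = 881.7
link = 838.47/881.7 = 0.950970
Chained index = 100 × 0.956186 × 1.065891 × 0.950970 = 96.9218

96.92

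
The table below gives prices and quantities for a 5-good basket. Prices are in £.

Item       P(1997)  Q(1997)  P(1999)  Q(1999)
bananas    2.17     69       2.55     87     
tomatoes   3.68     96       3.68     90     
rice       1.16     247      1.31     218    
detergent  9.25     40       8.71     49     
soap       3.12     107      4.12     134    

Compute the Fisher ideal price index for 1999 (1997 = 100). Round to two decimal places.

Laspeyres component (base-period weights):
ΣP(1999)Q(1997) = 2.55×69 + 3.68×96 + 1.31×247 + 8.71×40 + 4.12×107 = 175.95 + 353.28 + 323.57 + 348.4 + 440.84 = 1642.04
ΣP(1997)Q(1997) = 2.17×69 + 3.68×96 + 1.16×247 + 9.25×40 + 3.12×107 = 149.73 + 353.28 + 286.52 + 370 + 333.84 = 1493.37
L = 1642.04 / 1493.37 × 100 = 109.9553
Paasche component (current-period weights):
ΣP(1999)Q(1999) = 2.55×87 + 3.68×90 + 1.31×218 + 8.71×49 + 4.12×134 = 221.85 + 331.2 + 285.58 + 426.79 + 552.08 = 1817.5
ΣP(1997)Q(1999) = 2.17×87 + 3.68×90 + 1.16×218 + 9.25×49 + 3.12×134 = 188.79 + 331.2 + 252.88 + 453.25 + 418.08 = 1644.2
P = 1817.5 / 1644.2 × 100 = 110.5401
Fisher = √(L × P) = √(109.9553 × 110.5401) = 110.2473

110.25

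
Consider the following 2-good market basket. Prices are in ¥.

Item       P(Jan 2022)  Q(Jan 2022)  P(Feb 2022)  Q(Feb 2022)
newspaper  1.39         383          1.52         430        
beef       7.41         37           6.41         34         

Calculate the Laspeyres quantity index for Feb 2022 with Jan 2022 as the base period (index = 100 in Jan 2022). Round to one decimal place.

105.3

Laspeyres quantity index uses base-period prices as weights.
ΣP(Jan 2022)·Q(Feb 2022) = 1.39×430 + 7.41×34 = 597.7 + 251.94 = 849.64
ΣP(Jan 2022)·Q(Jan 2022) = 1.39×383 + 7.41×37 = 532.37 + 274.17 = 806.54
Index = 849.64 / 806.54 × 100 = 105.3438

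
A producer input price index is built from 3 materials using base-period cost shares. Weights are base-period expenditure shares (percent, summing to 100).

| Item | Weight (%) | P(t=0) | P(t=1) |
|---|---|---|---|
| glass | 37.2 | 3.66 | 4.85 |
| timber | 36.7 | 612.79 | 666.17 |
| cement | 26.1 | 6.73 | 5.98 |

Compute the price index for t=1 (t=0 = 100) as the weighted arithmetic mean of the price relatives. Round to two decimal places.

glass: 37.2 × (4.85/3.66) = 37.2 × 1.325137 = 49.2951
timber: 36.7 × (666.17/612.79) = 36.7 × 1.087110 = 39.8969
cement: 26.1 × (5.98/6.73) = 26.1 × 0.888559 = 23.1914
Index = Σ wᵢ·(p₁ᵢ/p₀ᵢ) = 49.2951 + 39.8969 + 23.1914 = 112.3834

112.38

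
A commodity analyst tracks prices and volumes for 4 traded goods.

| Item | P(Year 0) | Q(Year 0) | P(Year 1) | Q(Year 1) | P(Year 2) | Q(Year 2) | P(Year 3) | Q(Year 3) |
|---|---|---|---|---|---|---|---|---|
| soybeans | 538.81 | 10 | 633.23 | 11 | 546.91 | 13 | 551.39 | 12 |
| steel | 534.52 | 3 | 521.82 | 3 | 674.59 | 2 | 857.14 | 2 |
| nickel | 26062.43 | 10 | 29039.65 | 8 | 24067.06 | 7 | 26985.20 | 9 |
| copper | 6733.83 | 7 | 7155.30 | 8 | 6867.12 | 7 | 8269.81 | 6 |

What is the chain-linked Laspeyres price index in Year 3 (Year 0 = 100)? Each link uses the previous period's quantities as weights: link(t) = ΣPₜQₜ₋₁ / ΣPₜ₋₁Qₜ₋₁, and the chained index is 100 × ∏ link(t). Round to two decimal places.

107.81

Link Year 0→Year 1:
ΣP(Year 1)Q(Year 0) = 633.23×10 + 521.82×3 + 29039.65×10 + 7155.30×7 = 6332.3 + 1565.46 + 290396.5 + 50087.1 = 348381.36
ΣP(Year 0)Q(Year 0) = 538.81×10 + 534.52×3 + 26062.43×10 + 6733.83×7 = 5388.1 + 1603.56 + 260624.3 + 47136.81 = 314752.77
link = 348381.36/314752.77 = 1.106841
Link Year 1→Year 2:
ΣP(Year 2)Q(Year 1) = 546.91×11 + 674.59×3 + 24067.06×8 + 6867.12×8 = 6016.01 + 2023.77 + 192536.48 + 54936.96 = 255513.22
ΣP(Year 1)Q(Year 1) = 633.23×11 + 521.82×3 + 29039.65×8 + 7155.30×8 = 6965.53 + 1565.46 + 232317.2 + 57242.4 = 298090.59
link = 255513.22/298090.59 = 0.857166
Link Year 2→Year 3:
ΣP(Year 3)Q(Year 2) = 551.39×13 + 857.14×2 + 26985.20×7 + 8269.81×7 = 7168.07 + 1714.28 + 188896.4 + 57888.67 = 255667.42
ΣP(Year 2)Q(Year 2) = 546.91×13 + 674.59×2 + 24067.06×7 + 6867.12×7 = 7109.83 + 1349.18 + 168469.42 + 48069.84 = 224998.27
link = 255667.42/224998.27 = 1.136308
Chained index = 100 × 1.106841 × 0.857166 × 1.136308 = 107.8069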